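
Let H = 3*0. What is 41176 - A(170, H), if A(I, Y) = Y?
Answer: 41176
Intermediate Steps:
H = 0
41176 - A(170, H) = 41176 - 1*0 = 41176 + 0 = 41176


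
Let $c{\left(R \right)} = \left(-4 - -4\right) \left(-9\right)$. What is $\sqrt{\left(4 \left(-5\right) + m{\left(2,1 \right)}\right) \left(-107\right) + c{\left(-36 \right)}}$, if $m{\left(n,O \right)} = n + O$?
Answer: $\sqrt{1819} \approx 42.65$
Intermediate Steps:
$c{\left(R \right)} = 0$ ($c{\left(R \right)} = \left(-4 + 4\right) \left(-9\right) = 0 \left(-9\right) = 0$)
$m{\left(n,O \right)} = O + n$
$\sqrt{\left(4 \left(-5\right) + m{\left(2,1 \right)}\right) \left(-107\right) + c{\left(-36 \right)}} = \sqrt{\left(4 \left(-5\right) + \left(1 + 2\right)\right) \left(-107\right) + 0} = \sqrt{\left(-20 + 3\right) \left(-107\right) + 0} = \sqrt{\left(-17\right) \left(-107\right) + 0} = \sqrt{1819 + 0} = \sqrt{1819}$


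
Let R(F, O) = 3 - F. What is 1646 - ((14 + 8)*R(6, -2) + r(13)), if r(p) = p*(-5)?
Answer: 1777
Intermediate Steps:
r(p) = -5*p
1646 - ((14 + 8)*R(6, -2) + r(13)) = 1646 - ((14 + 8)*(3 - 1*6) - 5*13) = 1646 - (22*(3 - 6) - 65) = 1646 - (22*(-3) - 65) = 1646 - (-66 - 65) = 1646 - 1*(-131) = 1646 + 131 = 1777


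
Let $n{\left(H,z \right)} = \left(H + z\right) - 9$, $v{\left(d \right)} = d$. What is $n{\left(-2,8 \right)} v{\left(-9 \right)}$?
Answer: $27$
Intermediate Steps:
$n{\left(H,z \right)} = -9 + H + z$
$n{\left(-2,8 \right)} v{\left(-9 \right)} = \left(-9 - 2 + 8\right) \left(-9\right) = \left(-3\right) \left(-9\right) = 27$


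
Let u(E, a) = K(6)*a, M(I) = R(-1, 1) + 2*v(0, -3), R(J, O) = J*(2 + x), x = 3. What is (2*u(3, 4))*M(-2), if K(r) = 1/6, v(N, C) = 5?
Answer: 20/3 ≈ 6.6667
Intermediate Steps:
R(J, O) = 5*J (R(J, O) = J*(2 + 3) = J*5 = 5*J)
K(r) = ⅙
M(I) = 5 (M(I) = 5*(-1) + 2*5 = -5 + 10 = 5)
u(E, a) = a/6
(2*u(3, 4))*M(-2) = (2*((⅙)*4))*5 = (2*(⅔))*5 = (4/3)*5 = 20/3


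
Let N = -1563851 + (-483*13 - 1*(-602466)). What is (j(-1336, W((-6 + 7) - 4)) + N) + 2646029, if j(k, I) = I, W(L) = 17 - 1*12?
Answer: 1678370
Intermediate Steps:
W(L) = 5 (W(L) = 17 - 12 = 5)
N = -967664 (N = -1563851 + (-6279 + 602466) = -1563851 + 596187 = -967664)
(j(-1336, W((-6 + 7) - 4)) + N) + 2646029 = (5 - 967664) + 2646029 = -967659 + 2646029 = 1678370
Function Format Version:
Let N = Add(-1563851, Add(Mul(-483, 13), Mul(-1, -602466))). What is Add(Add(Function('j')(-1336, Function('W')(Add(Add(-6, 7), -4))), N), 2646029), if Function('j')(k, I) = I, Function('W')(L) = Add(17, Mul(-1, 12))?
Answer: 1678370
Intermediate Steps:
Function('W')(L) = 5 (Function('W')(L) = Add(17, -12) = 5)
N = -967664 (N = Add(-1563851, Add(-6279, 602466)) = Add(-1563851, 596187) = -967664)
Add(Add(Function('j')(-1336, Function('W')(Add(Add(-6, 7), -4))), N), 2646029) = Add(Add(5, -967664), 2646029) = Add(-967659, 2646029) = 1678370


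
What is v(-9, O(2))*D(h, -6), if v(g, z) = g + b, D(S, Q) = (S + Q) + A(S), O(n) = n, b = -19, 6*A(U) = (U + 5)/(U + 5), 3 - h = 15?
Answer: 1498/3 ≈ 499.33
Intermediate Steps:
h = -12 (h = 3 - 1*15 = 3 - 15 = -12)
A(U) = 1/6 (A(U) = ((U + 5)/(U + 5))/6 = ((5 + U)/(5 + U))/6 = (1/6)*1 = 1/6)
D(S, Q) = 1/6 + Q + S (D(S, Q) = (S + Q) + 1/6 = (Q + S) + 1/6 = 1/6 + Q + S)
v(g, z) = -19 + g (v(g, z) = g - 19 = -19 + g)
v(-9, O(2))*D(h, -6) = (-19 - 9)*(1/6 - 6 - 12) = -28*(-107/6) = 1498/3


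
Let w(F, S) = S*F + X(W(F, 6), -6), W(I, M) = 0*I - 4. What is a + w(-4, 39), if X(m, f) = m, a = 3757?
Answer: 3597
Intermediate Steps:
W(I, M) = -4 (W(I, M) = 0 - 4 = -4)
w(F, S) = -4 + F*S (w(F, S) = S*F - 4 = F*S - 4 = -4 + F*S)
a + w(-4, 39) = 3757 + (-4 - 4*39) = 3757 + (-4 - 156) = 3757 - 160 = 3597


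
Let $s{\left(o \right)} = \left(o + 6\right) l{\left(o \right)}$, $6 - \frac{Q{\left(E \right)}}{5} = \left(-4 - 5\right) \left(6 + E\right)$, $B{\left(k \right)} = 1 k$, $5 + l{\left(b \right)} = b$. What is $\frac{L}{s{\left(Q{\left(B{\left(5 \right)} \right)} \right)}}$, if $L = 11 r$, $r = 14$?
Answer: $\frac{77}{138060} \approx 0.00055773$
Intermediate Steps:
$l{\left(b \right)} = -5 + b$
$B{\left(k \right)} = k$
$Q{\left(E \right)} = 300 + 45 E$ ($Q{\left(E \right)} = 30 - 5 \left(-4 - 5\right) \left(6 + E\right) = 30 - 5 \left(- 9 \left(6 + E\right)\right) = 30 - 5 \left(-54 - 9 E\right) = 30 + \left(270 + 45 E\right) = 300 + 45 E$)
$s{\left(o \right)} = \left(-5 + o\right) \left(6 + o\right)$ ($s{\left(o \right)} = \left(o + 6\right) \left(-5 + o\right) = \left(6 + o\right) \left(-5 + o\right) = \left(-5 + o\right) \left(6 + o\right)$)
$L = 154$ ($L = 11 \cdot 14 = 154$)
$\frac{L}{s{\left(Q{\left(B{\left(5 \right)} \right)} \right)}} = \frac{154}{\left(-5 + \left(300 + 45 \cdot 5\right)\right) \left(6 + \left(300 + 45 \cdot 5\right)\right)} = \frac{154}{\left(-5 + \left(300 + 225\right)\right) \left(6 + \left(300 + 225\right)\right)} = \frac{154}{\left(-5 + 525\right) \left(6 + 525\right)} = \frac{154}{520 \cdot 531} = \frac{154}{276120} = 154 \cdot \frac{1}{276120} = \frac{77}{138060}$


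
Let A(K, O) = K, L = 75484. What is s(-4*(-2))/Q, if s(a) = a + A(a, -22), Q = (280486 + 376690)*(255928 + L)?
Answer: 1/13612250782 ≈ 7.3463e-11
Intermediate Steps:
Q = 217796012512 (Q = (280486 + 376690)*(255928 + 75484) = 657176*331412 = 217796012512)
s(a) = 2*a (s(a) = a + a = 2*a)
s(-4*(-2))/Q = (2*(-4*(-2)))/217796012512 = (2*8)*(1/217796012512) = 16*(1/217796012512) = 1/13612250782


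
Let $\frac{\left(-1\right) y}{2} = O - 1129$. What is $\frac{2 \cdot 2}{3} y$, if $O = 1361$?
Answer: $- \frac{1856}{3} \approx -618.67$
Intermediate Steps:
$y = -464$ ($y = - 2 \left(1361 - 1129\right) = \left(-2\right) 232 = -464$)
$\frac{2 \cdot 2}{3} y = \frac{2 \cdot 2}{3} \left(-464\right) = 4 \cdot \frac{1}{3} \left(-464\right) = \frac{4}{3} \left(-464\right) = - \frac{1856}{3}$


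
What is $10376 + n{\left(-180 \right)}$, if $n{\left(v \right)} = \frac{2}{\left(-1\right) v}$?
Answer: $\frac{933841}{90} \approx 10376.0$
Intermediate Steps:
$n{\left(v \right)} = - \frac{2}{v}$ ($n{\left(v \right)} = 2 \left(- \frac{1}{v}\right) = - \frac{2}{v}$)
$10376 + n{\left(-180 \right)} = 10376 - \frac{2}{-180} = 10376 - - \frac{1}{90} = 10376 + \frac{1}{90} = \frac{933841}{90}$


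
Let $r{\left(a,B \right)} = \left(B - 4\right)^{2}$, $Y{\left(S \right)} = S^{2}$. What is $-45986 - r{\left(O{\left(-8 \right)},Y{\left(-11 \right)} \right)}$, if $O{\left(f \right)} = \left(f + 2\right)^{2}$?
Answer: $-59675$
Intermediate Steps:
$O{\left(f \right)} = \left(2 + f\right)^{2}$
$r{\left(a,B \right)} = \left(-4 + B\right)^{2}$
$-45986 - r{\left(O{\left(-8 \right)},Y{\left(-11 \right)} \right)} = -45986 - \left(-4 + \left(-11\right)^{2}\right)^{2} = -45986 - \left(-4 + 121\right)^{2} = -45986 - 117^{2} = -45986 - 13689 = -59675$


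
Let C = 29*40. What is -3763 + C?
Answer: -2603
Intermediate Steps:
C = 1160
-3763 + C = -3763 + 1160 = -2603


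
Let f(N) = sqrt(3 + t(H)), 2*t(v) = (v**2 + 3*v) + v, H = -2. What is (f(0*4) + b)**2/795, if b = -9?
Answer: 64/795 ≈ 0.080503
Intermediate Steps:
t(v) = v**2/2 + 2*v (t(v) = ((v**2 + 3*v) + v)/2 = (v**2 + 4*v)/2 = v**2/2 + 2*v)
f(N) = 1 (f(N) = sqrt(3 + (1/2)*(-2)*(4 - 2)) = sqrt(3 + (1/2)*(-2)*2) = sqrt(3 - 2) = sqrt(1) = 1)
(f(0*4) + b)**2/795 = (1 - 9)**2/795 = (-8)**2*(1/795) = 64*(1/795) = 64/795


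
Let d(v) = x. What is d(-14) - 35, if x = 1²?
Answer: -34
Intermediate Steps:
x = 1
d(v) = 1
d(-14) - 35 = 1 - 35 = -34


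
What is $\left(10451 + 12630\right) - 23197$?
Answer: $-116$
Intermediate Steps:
$\left(10451 + 12630\right) - 23197 = 23081 - 23197 = -116$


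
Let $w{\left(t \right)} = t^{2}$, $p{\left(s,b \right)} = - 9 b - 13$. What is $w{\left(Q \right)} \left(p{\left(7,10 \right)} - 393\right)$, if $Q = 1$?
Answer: $-496$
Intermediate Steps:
$p{\left(s,b \right)} = -13 - 9 b$
$w{\left(Q \right)} \left(p{\left(7,10 \right)} - 393\right) = 1^{2} \left(\left(-13 - 90\right) - 393\right) = 1 \left(\left(-13 - 90\right) - 393\right) = 1 \left(-103 - 393\right) = 1 \left(-496\right) = -496$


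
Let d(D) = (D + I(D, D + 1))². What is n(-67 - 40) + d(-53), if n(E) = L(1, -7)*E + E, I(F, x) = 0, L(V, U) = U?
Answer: 3451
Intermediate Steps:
n(E) = -6*E (n(E) = -7*E + E = -6*E)
d(D) = D² (d(D) = (D + 0)² = D²)
n(-67 - 40) + d(-53) = -6*(-67 - 40) + (-53)² = -6*(-107) + 2809 = 642 + 2809 = 3451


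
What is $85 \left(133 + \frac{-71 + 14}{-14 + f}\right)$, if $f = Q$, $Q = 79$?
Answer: $\frac{145996}{13} \approx 11230.0$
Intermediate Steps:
$f = 79$
$85 \left(133 + \frac{-71 + 14}{-14 + f}\right) = 85 \left(133 + \frac{-71 + 14}{-14 + 79}\right) = 85 \left(133 - \frac{57}{65}\right) = 85 \cdot \frac{8588}{65} = \frac{145996}{13}$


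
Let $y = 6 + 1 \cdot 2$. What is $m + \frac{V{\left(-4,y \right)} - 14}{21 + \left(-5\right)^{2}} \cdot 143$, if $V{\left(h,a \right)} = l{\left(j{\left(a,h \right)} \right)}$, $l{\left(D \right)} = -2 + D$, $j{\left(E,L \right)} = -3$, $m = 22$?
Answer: $- \frac{1705}{46} \approx -37.065$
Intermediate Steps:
$y = 8$ ($y = 6 + 2 = 8$)
$V{\left(h,a \right)} = -5$ ($V{\left(h,a \right)} = -2 - 3 = -5$)
$m + \frac{V{\left(-4,y \right)} - 14}{21 + \left(-5\right)^{2}} \cdot 143 = 22 + \frac{-5 - 14}{21 + \left(-5\right)^{2}} \cdot 143 = 22 + - \frac{19}{21 + 25} \cdot 143 = 22 + - \frac{19}{46} \cdot 143 = 22 + \left(-19\right) \frac{1}{46} \cdot 143 = 22 - \frac{2717}{46} = - \frac{1705}{46}$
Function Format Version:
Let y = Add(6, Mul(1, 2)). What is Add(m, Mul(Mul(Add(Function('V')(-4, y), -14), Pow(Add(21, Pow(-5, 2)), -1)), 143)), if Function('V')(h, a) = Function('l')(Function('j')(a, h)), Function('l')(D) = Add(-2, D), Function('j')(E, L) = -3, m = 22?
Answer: Rational(-1705, 46) ≈ -37.065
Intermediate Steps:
y = 8 (y = Add(6, 2) = 8)
Function('V')(h, a) = -5 (Function('V')(h, a) = Add(-2, -3) = -5)
Add(m, Mul(Mul(Add(Function('V')(-4, y), -14), Pow(Add(21, Pow(-5, 2)), -1)), 143)) = Add(22, Mul(Mul(Add(-5, -14), Pow(Add(21, Pow(-5, 2)), -1)), 143)) = Add(22, Mul(Mul(-19, Pow(Add(21, 25), -1)), 143)) = Add(22, Mul(Mul(-19, Pow(46, -1)), 143)) = Add(22, Mul(Mul(-19, Rational(1, 46)), 143)) = Add(22, Mul(Rational(-19, 46), 143)) = Add(22, Rational(-2717, 46)) = Rational(-1705, 46)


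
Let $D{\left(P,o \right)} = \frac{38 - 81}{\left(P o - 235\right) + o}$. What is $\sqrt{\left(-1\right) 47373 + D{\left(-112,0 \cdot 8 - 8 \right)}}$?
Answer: $\frac{2 i \sqrt{5050075409}}{653} \approx 217.65 i$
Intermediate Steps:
$D{\left(P,o \right)} = - \frac{43}{-235 + o + P o}$ ($D{\left(P,o \right)} = - \frac{43}{\left(-235 + P o\right) + o} = - \frac{43}{-235 + o + P o}$)
$\sqrt{\left(-1\right) 47373 + D{\left(-112,0 \cdot 8 - 8 \right)}} = \sqrt{\left(-1\right) 47373 - \frac{43}{-235 + \left(0 \cdot 8 - 8\right) - 112 \left(0 \cdot 8 - 8\right)}} = \sqrt{-47373 - \frac{43}{-235 + \left(0 - 8\right) - 112 \left(0 - 8\right)}} = \sqrt{-47373 - \frac{43}{-235 - 8 - -896}} = \sqrt{-47373 - \frac{43}{-235 - 8 + 896}} = \sqrt{-47373 - \frac{43}{653}} = \sqrt{- \frac{30934612}{653}} = \frac{2 i \sqrt{5050075409}}{653}$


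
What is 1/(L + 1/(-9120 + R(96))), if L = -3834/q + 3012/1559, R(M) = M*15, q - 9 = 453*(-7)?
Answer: 6309834240/19840650407 ≈ 0.31803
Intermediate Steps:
q = -3162 (q = 9 + 453*(-7) = 9 - 3171 = -3162)
R(M) = 15*M
L = 2583525/821593 (L = -3834/(-3162) + 3012/1559 = -3834*(-1/3162) + 3012*(1/1559) = 639/527 + 3012/1559 = 2583525/821593 ≈ 3.1445)
1/(L + 1/(-9120 + R(96))) = 1/(2583525/821593 + 1/(-9120 + 15*96)) = 1/(2583525/821593 + 1/(-9120 + 1440)) = 1/(2583525/821593 + 1/(-7680)) = 1/(2583525/821593 - 1/7680) = 1/(19840650407/6309834240) = 6309834240/19840650407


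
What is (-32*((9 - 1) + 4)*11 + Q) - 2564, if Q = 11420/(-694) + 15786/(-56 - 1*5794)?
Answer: -767676769/112775 ≈ -6807.2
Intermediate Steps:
Q = -2160069/112775 (Q = 11420*(-1/694) + 15786/(-56 - 5794) = -5710/347 + 15786/(-5850) = -5710/347 + 15786*(-1/5850) = -5710/347 - 877/325 = -2160069/112775 ≈ -19.154)
(-32*((9 - 1) + 4)*11 + Q) - 2564 = (-32*((9 - 1) + 4)*11 - 2160069/112775) - 2564 = (-32*(8 + 4)*11 - 2160069/112775) - 2564 = (-32*12*11 - 2160069/112775) - 2564 = (-384*11 - 2160069/112775) - 2564 = (-4224 - 2160069/112775) - 2564 = -478521669/112775 - 2564 = -767676769/112775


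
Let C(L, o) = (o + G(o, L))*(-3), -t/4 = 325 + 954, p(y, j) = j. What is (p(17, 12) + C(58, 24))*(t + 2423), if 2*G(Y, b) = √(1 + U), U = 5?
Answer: 161580 + 8079*√6/2 ≈ 1.7147e+5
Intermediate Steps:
G(Y, b) = √6/2 (G(Y, b) = √(1 + 5)/2 = √6/2)
t = -5116 (t = -4*(325 + 954) = -4*1279 = -5116)
C(L, o) = -3*o - 3*√6/2 (C(L, o) = (o + √6/2)*(-3) = -3*o - 3*√6/2)
(p(17, 12) + C(58, 24))*(t + 2423) = (12 + (-3*24 - 3*√6/2))*(-5116 + 2423) = (12 + (-72 - 3*√6/2))*(-2693) = (-60 - 3*√6/2)*(-2693) = 161580 + 8079*√6/2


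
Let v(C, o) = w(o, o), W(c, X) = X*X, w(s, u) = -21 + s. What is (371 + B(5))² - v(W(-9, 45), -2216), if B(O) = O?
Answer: 143613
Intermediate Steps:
W(c, X) = X²
v(C, o) = -21 + o
(371 + B(5))² - v(W(-9, 45), -2216) = (371 + 5)² - (-21 - 2216) = 376² - 1*(-2237) = 141376 + 2237 = 143613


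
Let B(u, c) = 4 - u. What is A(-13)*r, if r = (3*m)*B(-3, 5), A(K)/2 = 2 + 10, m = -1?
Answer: -504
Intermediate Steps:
A(K) = 24 (A(K) = 2*(2 + 10) = 2*12 = 24)
r = -21 (r = (3*(-1))*(4 - 1*(-3)) = -3*(4 + 3) = -3*7 = -21)
A(-13)*r = 24*(-21) = -504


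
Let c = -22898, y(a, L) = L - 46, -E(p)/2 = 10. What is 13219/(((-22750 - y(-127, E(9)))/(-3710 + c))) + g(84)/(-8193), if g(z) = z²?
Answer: 240131105836/15487501 ≈ 15505.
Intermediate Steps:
E(p) = -20 (E(p) = -2*10 = -20)
y(a, L) = -46 + L
13219/(((-22750 - y(-127, E(9)))/(-3710 + c))) + g(84)/(-8193) = 13219/(((-22750 - (-46 - 20))/(-3710 - 22898))) + 84²/(-8193) = 13219/(((-22750 - 1*(-66))/(-26608))) + 7056*(-1/8193) = 13219/(((-22750 + 66)*(-1/26608))) - 2352/2731 = 13219/((-22684*(-1/26608))) - 2352/2731 = 13219/(5671/6652) - 2352/2731 = 13219*(6652/5671) - 2352/2731 = 87932788/5671 - 2352/2731 = 240131105836/15487501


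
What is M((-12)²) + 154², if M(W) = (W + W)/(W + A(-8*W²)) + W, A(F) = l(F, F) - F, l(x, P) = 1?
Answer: 3961547668/166033 ≈ 23860.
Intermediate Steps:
A(F) = 1 - F
M(W) = W + 2*W/(1 + W + 8*W²) (M(W) = (W + W)/(W + (1 - (-8)*W²)) + W = (2*W)/(W + (1 + 8*W²)) + W = (2*W)/(1 + W + 8*W²) + W = 2*W/(1 + W + 8*W²) + W = W + 2*W/(1 + W + 8*W²))
M((-12)²) + 154² = (-12)²*(3 + (-12)² + 8*((-12)²)²)/(1 + (-12)² + 8*((-12)²)²) + 154² = 144*(3 + 144 + 8*144²)/(1 + 144 + 8*144²) + 23716 = 144*(3 + 144 + 8*20736)/(1 + 144 + 8*20736) + 23716 = 144*(3 + 144 + 165888)/(1 + 144 + 165888) + 23716 = 144*166035/166033 + 23716 = 144*(1/166033)*166035 + 23716 = 23909040/166033 + 23716 = 3961547668/166033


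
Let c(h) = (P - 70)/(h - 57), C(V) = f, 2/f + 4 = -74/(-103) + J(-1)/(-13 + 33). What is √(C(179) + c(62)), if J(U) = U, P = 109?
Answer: √8477760955/34315 ≈ 2.6832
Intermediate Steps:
f = -4120/6863 (f = 2/(-4 + (-74/(-103) - 1/(-13 + 33))) = 2/(-4 + (-74*(-1/103) - 1/20)) = 2/(-4 + (74/103 - 1*1/20)) = 2/(-4 + (74/103 - 1/20)) = 2/(-4 + 1377/2060) = 2/(-6863/2060) = 2*(-2060/6863) = -4120/6863 ≈ -0.60032)
C(V) = -4120/6863
c(h) = 39/(-57 + h) (c(h) = (109 - 70)/(h - 57) = 39/(-57 + h))
√(C(179) + c(62)) = √(-4120/6863 + 39/(-57 + 62)) = √(-4120/6863 + 39/5) = √(247057/34315) = √8477760955/34315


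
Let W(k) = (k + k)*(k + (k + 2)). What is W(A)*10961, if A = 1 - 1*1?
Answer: 0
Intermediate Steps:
A = 0 (A = 1 - 1 = 0)
W(k) = 2*k*(2 + 2*k) (W(k) = (2*k)*(k + (2 + k)) = (2*k)*(2 + 2*k) = 2*k*(2 + 2*k))
W(A)*10961 = (4*0*(1 + 0))*10961 = (4*0*1)*10961 = 0*10961 = 0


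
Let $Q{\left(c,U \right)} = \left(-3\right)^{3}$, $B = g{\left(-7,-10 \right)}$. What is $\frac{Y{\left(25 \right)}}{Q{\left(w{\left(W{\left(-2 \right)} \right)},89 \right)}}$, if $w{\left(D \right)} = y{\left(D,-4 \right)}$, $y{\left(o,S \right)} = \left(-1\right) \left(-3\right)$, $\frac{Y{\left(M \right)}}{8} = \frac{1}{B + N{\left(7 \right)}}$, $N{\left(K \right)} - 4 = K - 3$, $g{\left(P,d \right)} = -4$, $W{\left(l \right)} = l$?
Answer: $- \frac{2}{27} \approx -0.074074$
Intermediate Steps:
$B = -4$
$N{\left(K \right)} = 1 + K$ ($N{\left(K \right)} = 4 + \left(K - 3\right) = 4 + \left(-3 + K\right) = 1 + K$)
$Y{\left(M \right)} = 2$ ($Y{\left(M \right)} = \frac{8}{-4 + \left(1 + 7\right)} = \frac{8}{-4 + 8} = \frac{8}{4} = 8 \cdot \frac{1}{4} = 2$)
$y{\left(o,S \right)} = 3$
$w{\left(D \right)} = 3$
$Q{\left(c,U \right)} = -27$
$\frac{Y{\left(25 \right)}}{Q{\left(w{\left(W{\left(-2 \right)} \right)},89 \right)}} = \frac{2}{-27} = 2 \left(- \frac{1}{27}\right) = - \frac{2}{27}$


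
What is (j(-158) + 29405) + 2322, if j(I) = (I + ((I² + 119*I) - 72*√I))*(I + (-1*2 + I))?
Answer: -1877545 + 22896*I*√158 ≈ -1.8775e+6 + 2.878e+5*I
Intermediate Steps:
j(I) = (-2 + 2*I)*(I² - 72*√I + 120*I) (j(I) = (I + (I² - 72*√I + 119*I))*(I + (-2 + I)) = (I² - 72*√I + 120*I)*(-2 + 2*I) = (-2 + 2*I)*(I² - 72*√I + 120*I))
(j(-158) + 29405) + 2322 = ((-240*(-158) - (-22752)*I*√158 + 2*(-158)³ + 144*√(-158) + 238*(-158)²) + 29405) + 2322 = ((37920 - (-22752)*I*√158 + 2*(-3944312) + 144*(I*√158) + 238*24964) + 29405) + 2322 = ((37920 + 22752*I*√158 - 7888624 + 144*I*√158 + 5941432) + 29405) + 2322 = ((-1909272 + 22896*I*√158) + 29405) + 2322 = (-1879867 + 22896*I*√158) + 2322 = -1877545 + 22896*I*√158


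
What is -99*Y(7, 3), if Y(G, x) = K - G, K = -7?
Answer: 1386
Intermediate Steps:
Y(G, x) = -7 - G
-99*Y(7, 3) = -99*(-7 - 1*7) = -99*(-7 - 7) = -99*(-14) = 1386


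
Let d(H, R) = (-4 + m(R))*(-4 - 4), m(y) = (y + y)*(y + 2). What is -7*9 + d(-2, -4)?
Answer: -159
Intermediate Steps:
m(y) = 2*y*(2 + y) (m(y) = (2*y)*(2 + y) = 2*y*(2 + y))
d(H, R) = 32 - 16*R*(2 + R) (d(H, R) = (-4 + 2*R*(2 + R))*(-4 - 4) = (-4 + 2*R*(2 + R))*(-8) = 32 - 16*R*(2 + R))
-7*9 + d(-2, -4) = -7*9 + (32 - 16*(-4)*(2 - 4)) = -63 + (32 - 16*(-4)*(-2)) = -63 + (32 - 128) = -63 - 96 = -159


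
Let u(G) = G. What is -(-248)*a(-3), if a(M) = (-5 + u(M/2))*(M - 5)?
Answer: 12896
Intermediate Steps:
a(M) = (-5 + M)*(-5 + M/2) (a(M) = (-5 + M/2)*(M - 5) = (-5 + M*(½))*(-5 + M) = (-5 + M/2)*(-5 + M) = (-5 + M)*(-5 + M/2))
-(-248)*a(-3) = -(-248)*(25 + (½)*(-3)² - 15/2*(-3)) = -(-248)*(25 + (½)*9 + 45/2) = -(-248)*(25 + 9/2 + 45/2) = -(-248)*52 = -1*(-12896) = 12896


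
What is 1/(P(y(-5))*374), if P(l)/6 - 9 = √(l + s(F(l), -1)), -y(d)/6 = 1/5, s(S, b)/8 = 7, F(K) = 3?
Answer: 15/97988 - √1370/293964 ≈ 2.7168e-5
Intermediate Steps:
s(S, b) = 56 (s(S, b) = 8*7 = 56)
y(d) = -6/5
P(l) = 54 + 6*√(56 + l) (P(l) = 54 + 6*√(l + 56) = 54 + 6*√(56 + l))
1/(P(y(-5))*374) = 1/((54 + 6*√(56 - 6/5))*374) = 1/((54 + 6*√(274/5))*374) = 1/((54 + 6*(√1370/5))*374) = 1/((54 + 6*√1370/5)*374) = 1/(20196 + 2244*√1370/5)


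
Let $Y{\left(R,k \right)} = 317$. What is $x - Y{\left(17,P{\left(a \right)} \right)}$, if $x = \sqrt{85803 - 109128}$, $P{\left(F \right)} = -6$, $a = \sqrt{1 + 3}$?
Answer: $-317 + 5 i \sqrt{933} \approx -317.0 + 152.73 i$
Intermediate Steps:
$a = 2$ ($a = \sqrt{4} = 2$)
$x = 5 i \sqrt{933}$ ($x = \sqrt{-23325} = 5 i \sqrt{933} \approx 152.73 i$)
$x - Y{\left(17,P{\left(a \right)} \right)} = 5 i \sqrt{933} - 317 = -317 + 5 i \sqrt{933}$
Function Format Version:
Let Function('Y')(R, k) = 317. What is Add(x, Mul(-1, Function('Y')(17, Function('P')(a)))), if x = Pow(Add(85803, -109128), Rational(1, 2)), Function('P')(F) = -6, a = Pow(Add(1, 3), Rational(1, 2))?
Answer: Add(-317, Mul(5, I, Pow(933, Rational(1, 2)))) ≈ Add(-317.00, Mul(152.73, I))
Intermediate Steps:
a = 2 (a = Pow(4, Rational(1, 2)) = 2)
x = Mul(5, I, Pow(933, Rational(1, 2))) (x = Pow(-23325, Rational(1, 2)) = Mul(5, I, Pow(933, Rational(1, 2))) ≈ Mul(152.73, I))
Add(x, Mul(-1, Function('Y')(17, Function('P')(a)))) = Add(Mul(5, I, Pow(933, Rational(1, 2))), Mul(-1, 317)) = Add(Mul(5, I, Pow(933, Rational(1, 2))), -317) = Add(-317, Mul(5, I, Pow(933, Rational(1, 2))))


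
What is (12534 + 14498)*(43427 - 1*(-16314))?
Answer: 1614918712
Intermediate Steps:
(12534 + 14498)*(43427 - 1*(-16314)) = 27032*(43427 + 16314) = 27032*59741 = 1614918712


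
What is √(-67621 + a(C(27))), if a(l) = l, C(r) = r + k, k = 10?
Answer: 32*I*√66 ≈ 259.97*I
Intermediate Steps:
C(r) = 10 + r (C(r) = r + 10 = 10 + r)
√(-67621 + a(C(27))) = √(-67621 + (10 + 27)) = √(-67621 + 37) = √(-67584) = 32*I*√66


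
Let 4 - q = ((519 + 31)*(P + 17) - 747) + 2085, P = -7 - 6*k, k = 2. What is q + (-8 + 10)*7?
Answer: -220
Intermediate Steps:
P = -19 (P = -7 - 6*2 = -7 - 12 = -19)
q = -234 (q = 4 - (((519 + 31)*(-19 + 17) - 747) + 2085) = 4 - ((550*(-2) - 747) + 2085) = 4 - ((-1100 - 747) + 2085) = 4 - (-1847 + 2085) = 4 - 1*238 = 4 - 238 = -234)
q + (-8 + 10)*7 = -234 + (-8 + 10)*7 = -234 + 2*7 = -234 + 14 = -220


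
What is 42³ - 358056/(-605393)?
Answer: 44852714640/605393 ≈ 74089.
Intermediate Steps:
42³ - 358056/(-605393) = 74088 - 358056*(-1/605393) = 74088 + 358056/605393 = 44852714640/605393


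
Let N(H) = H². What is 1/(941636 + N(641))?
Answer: 1/1352517 ≈ 7.3936e-7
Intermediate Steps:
1/(941636 + N(641)) = 1/(941636 + 641²) = 1/(941636 + 410881) = 1/1352517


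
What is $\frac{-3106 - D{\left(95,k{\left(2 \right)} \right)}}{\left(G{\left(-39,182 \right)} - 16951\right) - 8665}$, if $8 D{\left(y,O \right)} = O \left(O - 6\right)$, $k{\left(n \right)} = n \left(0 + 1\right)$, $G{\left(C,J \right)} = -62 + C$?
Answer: $\frac{3105}{25717} \approx 0.12074$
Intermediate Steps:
$k{\left(n \right)} = n$ ($k{\left(n \right)} = n 1 = n$)
$D{\left(y,O \right)} = \frac{O \left(-6 + O\right)}{8}$ ($D{\left(y,O \right)} = \frac{O \left(O - 6\right)}{8} = \frac{O \left(-6 + O\right)}{8}$)
$\frac{-3106 - D{\left(95,k{\left(2 \right)} \right)}}{\left(G{\left(-39,182 \right)} - 16951\right) - 8665} = \frac{-3106 - \frac{1}{8} \cdot 2 \left(-6 + 2\right)}{\left(\left(-62 - 39\right) - 16951\right) - 8665} = \frac{-3106 - \frac{1}{8} \cdot 2 \left(-4\right)}{\left(-101 - 16951\right) - 8665} = \frac{-3106 - -1}{-17052 - 8665} = \frac{-3106 + 1}{-25717} = \left(-3105\right) \left(- \frac{1}{25717}\right) = \frac{3105}{25717}$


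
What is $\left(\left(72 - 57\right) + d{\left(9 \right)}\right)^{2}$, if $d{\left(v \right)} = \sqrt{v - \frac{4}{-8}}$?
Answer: $\frac{\left(30 + \sqrt{38}\right)^{2}}{4} \approx 326.97$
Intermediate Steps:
$d{\left(v \right)} = \sqrt{\frac{1}{2} + v}$ ($d{\left(v \right)} = \sqrt{v - - \frac{1}{2}} = \sqrt{v + \frac{1}{2}} = \sqrt{\frac{1}{2} + v}$)
$\left(\left(72 - 57\right) + d{\left(9 \right)}\right)^{2} = \left(\left(72 - 57\right) + \frac{\sqrt{2 + 4 \cdot 9}}{2}\right)^{2} = \left(15 + \frac{\sqrt{2 + 36}}{2}\right)^{2} = \left(15 + \frac{\sqrt{38}}{2}\right)^{2}$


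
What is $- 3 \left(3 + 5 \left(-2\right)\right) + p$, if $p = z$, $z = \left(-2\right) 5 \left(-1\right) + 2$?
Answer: $33$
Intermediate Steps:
$z = 12$ ($z = \left(-10\right) \left(-1\right) + 2 = 10 + 2 = 12$)
$p = 12$
$- 3 \left(3 + 5 \left(-2\right)\right) + p = - 3 \left(3 + 5 \left(-2\right)\right) + 12 = - 3 \left(3 - 10\right) + 12 = \left(-3\right) \left(-7\right) + 12 = 21 + 12 = 33$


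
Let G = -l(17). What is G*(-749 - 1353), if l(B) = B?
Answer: 35734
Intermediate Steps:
G = -17 (G = -1*17 = -17)
G*(-749 - 1353) = -17*(-749 - 1353) = -17*(-2102) = 35734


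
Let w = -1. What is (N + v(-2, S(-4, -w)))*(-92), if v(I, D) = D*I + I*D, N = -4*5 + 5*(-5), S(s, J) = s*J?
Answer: 2668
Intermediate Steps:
S(s, J) = J*s
N = -45 (N = -20 - 25 = -45)
v(I, D) = 2*D*I (v(I, D) = D*I + D*I = 2*D*I)
(N + v(-2, S(-4, -w)))*(-92) = (-45 + 2*(-1*(-1)*(-4))*(-2))*(-92) = (-45 + 2*(1*(-4))*(-2))*(-92) = (-45 + 2*(-4)*(-2))*(-92) = (-45 + 16)*(-92) = -29*(-92) = 2668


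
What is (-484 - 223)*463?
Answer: -327341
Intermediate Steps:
(-484 - 223)*463 = -707*463 = -327341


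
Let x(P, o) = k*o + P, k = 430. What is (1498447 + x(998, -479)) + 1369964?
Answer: 2663439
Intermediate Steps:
x(P, o) = P + 430*o (x(P, o) = 430*o + P = P + 430*o)
(1498447 + x(998, -479)) + 1369964 = (1498447 + (998 + 430*(-479))) + 1369964 = (1498447 + (998 - 205970)) + 1369964 = (1498447 - 204972) + 1369964 = 1293475 + 1369964 = 2663439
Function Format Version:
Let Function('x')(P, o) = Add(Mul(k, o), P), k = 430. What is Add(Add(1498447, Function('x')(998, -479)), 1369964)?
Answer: 2663439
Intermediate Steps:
Function('x')(P, o) = Add(P, Mul(430, o)) (Function('x')(P, o) = Add(Mul(430, o), P) = Add(P, Mul(430, o)))
Add(Add(1498447, Function('x')(998, -479)), 1369964) = Add(Add(1498447, Add(998, Mul(430, -479))), 1369964) = Add(Add(1498447, Add(998, -205970)), 1369964) = Add(Add(1498447, -204972), 1369964) = Add(1293475, 1369964) = 2663439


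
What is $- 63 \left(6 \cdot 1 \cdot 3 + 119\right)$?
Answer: $-8631$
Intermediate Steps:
$- 63 \left(6 \cdot 1 \cdot 3 + 119\right) = - 63 \left(6 \cdot 3 + 119\right) = - 63 \left(18 + 119\right) = \left(-63\right) 137 = -8631$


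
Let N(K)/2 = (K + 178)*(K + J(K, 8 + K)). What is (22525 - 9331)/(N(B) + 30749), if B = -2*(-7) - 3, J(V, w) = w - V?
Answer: 13194/37931 ≈ 0.34784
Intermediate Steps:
B = 11 (B = 14 - 3 = 11)
N(K) = 2*(8 + K)*(178 + K) (N(K) = 2*((K + 178)*(K + ((8 + K) - K))) = 2*((178 + K)*(K + 8)) = 2*((178 + K)*(8 + K)) = 2*((8 + K)*(178 + K)) = 2*(8 + K)*(178 + K))
(22525 - 9331)/(N(B) + 30749) = (22525 - 9331)/((2848 + 2*11² + 372*11) + 30749) = 13194/((2848 + 2*121 + 4092) + 30749) = 13194/((2848 + 242 + 4092) + 30749) = 13194/(7182 + 30749) = 13194/37931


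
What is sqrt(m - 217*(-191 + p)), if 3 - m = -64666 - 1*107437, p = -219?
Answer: 2*sqrt(65269) ≈ 510.96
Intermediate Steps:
m = 172106 (m = 3 - (-64666 - 1*107437) = 3 - (-64666 - 107437) = 3 - 1*(-172103) = 3 + 172103 = 172106)
sqrt(m - 217*(-191 + p)) = sqrt(172106 - 217*(-191 - 219)) = sqrt(172106 - 217*(-410)) = sqrt(172106 + 88970) = sqrt(261076) = 2*sqrt(65269)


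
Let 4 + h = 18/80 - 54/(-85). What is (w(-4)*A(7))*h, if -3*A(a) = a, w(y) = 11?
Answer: 32879/408 ≈ 80.586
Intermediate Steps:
A(a) = -a/3
h = -427/136 (h = -4 + (18/80 - 54/(-85)) = -4 + (18*(1/80) - 54*(-1/85)) = -4 + (9/40 + 54/85) = -4 + 117/136 = -427/136 ≈ -3.1397)
(w(-4)*A(7))*h = (11*(-1/3*7))*(-427/136) = (11*(-7/3))*(-427/136) = -77/3*(-427/136) = 32879/408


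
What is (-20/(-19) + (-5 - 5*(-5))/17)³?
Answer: 373248000/33698267 ≈ 11.076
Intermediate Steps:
(-20/(-19) + (-5 - 5*(-5))/17)³ = (-20*(-1/19) + (-5 + 25)*(1/17))³ = (20/19 + 20*(1/17))³ = (20/19 + 20/17)³ = (720/323)³ = 373248000/33698267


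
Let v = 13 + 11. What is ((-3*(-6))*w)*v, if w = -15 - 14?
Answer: -12528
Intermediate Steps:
v = 24
w = -29
((-3*(-6))*w)*v = (-3*(-6)*(-29))*24 = (18*(-29))*24 = -522*24 = -12528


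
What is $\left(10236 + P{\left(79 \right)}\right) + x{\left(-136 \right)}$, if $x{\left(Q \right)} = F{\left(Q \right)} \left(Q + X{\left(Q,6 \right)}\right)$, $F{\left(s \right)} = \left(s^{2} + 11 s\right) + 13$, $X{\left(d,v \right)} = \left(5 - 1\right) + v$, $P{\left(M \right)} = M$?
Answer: $-2133323$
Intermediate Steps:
$X{\left(d,v \right)} = 4 + v$
$F{\left(s \right)} = 13 + s^{2} + 11 s$
$x{\left(Q \right)} = \left(10 + Q\right) \left(13 + Q^{2} + 11 Q\right)$ ($x{\left(Q \right)} = \left(13 + Q^{2} + 11 Q\right) \left(Q + \left(4 + 6\right)\right) = \left(13 + Q^{2} + 11 Q\right) \left(Q + 10\right) = \left(13 + Q^{2} + 11 Q\right) \left(10 + Q\right) = \left(10 + Q\right) \left(13 + Q^{2} + 11 Q\right)$)
$\left(10236 + P{\left(79 \right)}\right) + x{\left(-136 \right)} = \left(10236 + 79\right) + \left(10 - 136\right) \left(13 + \left(-136\right)^{2} + 11 \left(-136\right)\right) = 10315 - 126 \left(13 + 18496 - 1496\right) = 10315 - 2143638 = -2133323$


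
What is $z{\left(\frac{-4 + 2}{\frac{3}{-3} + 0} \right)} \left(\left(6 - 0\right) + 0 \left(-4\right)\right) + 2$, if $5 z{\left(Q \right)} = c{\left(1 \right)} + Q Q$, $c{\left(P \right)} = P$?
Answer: $8$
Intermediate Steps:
$z{\left(Q \right)} = \frac{1}{5} + \frac{Q^{2}}{5}$ ($z{\left(Q \right)} = \frac{1 + Q Q}{5} = \frac{1 + Q^{2}}{5} = \frac{1}{5} + \frac{Q^{2}}{5}$)
$z{\left(\frac{-4 + 2}{\frac{3}{-3} + 0} \right)} \left(\left(6 - 0\right) + 0 \left(-4\right)\right) + 2 = \left(\frac{1}{5} + \frac{\left(\frac{-4 + 2}{\frac{3}{-3} + 0}\right)^{2}}{5}\right) \left(\left(6 - 0\right) + 0 \left(-4\right)\right) + 2 = \left(\frac{1}{5} + \frac{\left(- \frac{2}{3 \left(- \frac{1}{3}\right) + 0}\right)^{2}}{5}\right) \left(\left(6 + 0\right) + 0\right) + 2 = \left(\frac{1}{5} + \frac{\left(- \frac{2}{-1 + 0}\right)^{2}}{5}\right) \left(6 + 0\right) + 2 = \left(\frac{1}{5} + \frac{\left(- \frac{2}{-1}\right)^{2}}{5}\right) 6 + 2 = \left(\frac{1}{5} + \frac{\left(\left(-2\right) \left(-1\right)\right)^{2}}{5}\right) 6 + 2 = \left(\frac{1}{5} + \frac{2^{2}}{5}\right) 6 + 2 = \left(\frac{1}{5} + \frac{1}{5} \cdot 4\right) 6 + 2 = \left(\frac{1}{5} + \frac{4}{5}\right) 6 + 2 = 1 \cdot 6 + 2 = 6 + 2 = 8$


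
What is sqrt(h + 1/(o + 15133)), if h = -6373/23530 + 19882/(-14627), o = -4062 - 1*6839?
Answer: I*sqrt(408530748665193812710)/15831972260 ≈ 1.2767*I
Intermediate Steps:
o = -10901 (o = -4062 - 6839 = -10901)
h = -561041331/344173310 (h = -6373*1/23530 + 19882*(-1/14627) = -6373/23530 - 19882/14627 = -561041331/344173310 ≈ -1.6301)
sqrt(h + 1/(o + 15133)) = sqrt(-561041331/344173310 + 1/(-10901 + 15133)) = sqrt(-561041331/344173310 + 1/4232) = sqrt(-1186991369741/728270723960) = I*sqrt(408530748665193812710)/15831972260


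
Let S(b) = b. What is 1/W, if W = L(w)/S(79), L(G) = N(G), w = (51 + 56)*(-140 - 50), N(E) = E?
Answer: -79/20330 ≈ -0.0038859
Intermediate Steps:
w = -20330 (w = 107*(-190) = -20330)
L(G) = G
W = -20330/79 ≈ -257.34
1/W = 1/(-20330/79) = -79/20330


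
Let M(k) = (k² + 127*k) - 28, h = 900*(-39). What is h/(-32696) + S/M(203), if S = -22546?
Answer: 201650273/273673694 ≈ 0.73683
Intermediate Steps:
h = -35100
M(k) = -28 + k² + 127*k
h/(-32696) + S/M(203) = -35100/(-32696) - 22546/(-28 + 203² + 127*203) = -35100*(-1/32696) - 22546/(-28 + 41209 + 25781) = 8775/8174 - 22546/66962 = 8775/8174 - 22546*1/66962 = 8775/8174 - 11273/33481 = 201650273/273673694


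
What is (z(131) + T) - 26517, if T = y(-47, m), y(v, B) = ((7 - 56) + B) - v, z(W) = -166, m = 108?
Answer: -26577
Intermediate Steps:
y(v, B) = -49 + B - v (y(v, B) = (-49 + B) - v = -49 + B - v)
T = 106 (T = -49 + 108 - 1*(-47) = -49 + 108 + 47 = 106)
(z(131) + T) - 26517 = (-166 + 106) - 26517 = -60 - 26517 = -26577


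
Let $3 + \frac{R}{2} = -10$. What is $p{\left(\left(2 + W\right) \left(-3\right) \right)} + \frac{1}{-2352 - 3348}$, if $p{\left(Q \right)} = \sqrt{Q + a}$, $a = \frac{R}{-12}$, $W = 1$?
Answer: $- \frac{1}{5700} + \frac{i \sqrt{246}}{6} \approx -0.00017544 + 2.6141 i$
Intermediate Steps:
$R = -26$ ($R = -6 + 2 \left(-10\right) = -6 - 20 = -26$)
$a = \frac{13}{6}$ ($a = - \frac{26}{-12} = \left(-26\right) \left(- \frac{1}{12}\right) = \frac{13}{6} \approx 2.1667$)
$p{\left(Q \right)} = \sqrt{\frac{13}{6} + Q}$ ($p{\left(Q \right)} = \sqrt{Q + \frac{13}{6}} = \sqrt{\frac{13}{6} + Q}$)
$p{\left(\left(2 + W\right) \left(-3\right) \right)} + \frac{1}{-2352 - 3348} = \frac{\sqrt{78 + 36 \left(2 + 1\right) \left(-3\right)}}{6} + \frac{1}{-2352 - 3348} = \frac{\sqrt{78 + 36 \cdot 3 \left(-3\right)}}{6} + \frac{1}{-5700} = \frac{\sqrt{78 + 36 \left(-9\right)}}{6} - \frac{1}{5700} = \frac{\sqrt{78 - 324}}{6} - \frac{1}{5700} = \frac{\sqrt{-246}}{6} - \frac{1}{5700} = \frac{i \sqrt{246}}{6} - \frac{1}{5700} = - \frac{1}{5700} + \frac{i \sqrt{246}}{6}$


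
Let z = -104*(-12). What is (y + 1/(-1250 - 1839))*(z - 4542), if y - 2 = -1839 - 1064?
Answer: 29518159860/3089 ≈ 9.5559e+6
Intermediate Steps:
y = -2901 (y = 2 + (-1839 - 1064) = 2 - 2903 = -2901)
z = 1248
(y + 1/(-1250 - 1839))*(z - 4542) = (-2901 + 1/(-1250 - 1839))*(1248 - 4542) = (-2901 + 1/(-3089))*(-3294) = (-2901 - 1/3089)*(-3294) = -8961190/3089*(-3294) = 29518159860/3089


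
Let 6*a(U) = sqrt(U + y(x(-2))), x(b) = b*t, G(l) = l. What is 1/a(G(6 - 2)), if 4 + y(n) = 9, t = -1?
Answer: 2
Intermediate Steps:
x(b) = -b (x(b) = b*(-1) = -b)
y(n) = 5 (y(n) = -4 + 9 = 5)
a(U) = sqrt(5 + U)/6 (a(U) = sqrt(U + 5)/6 = sqrt(5 + U)/6)
1/a(G(6 - 2)) = 1/(sqrt(5 + (6 - 2))/6) = 1/(sqrt(5 + 4)/6) = 1/(sqrt(9)/6) = 1/((1/6)*3) = 1/(1/2) = 2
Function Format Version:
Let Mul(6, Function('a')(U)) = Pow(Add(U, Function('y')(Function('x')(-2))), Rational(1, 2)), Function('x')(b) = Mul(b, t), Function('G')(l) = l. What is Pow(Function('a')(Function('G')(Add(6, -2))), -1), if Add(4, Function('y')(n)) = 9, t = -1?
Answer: 2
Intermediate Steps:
Function('x')(b) = Mul(-1, b) (Function('x')(b) = Mul(b, -1) = Mul(-1, b))
Function('y')(n) = 5 (Function('y')(n) = Add(-4, 9) = 5)
Function('a')(U) = Mul(Rational(1, 6), Pow(Add(5, U), Rational(1, 2))) (Function('a')(U) = Mul(Rational(1, 6), Pow(Add(U, 5), Rational(1, 2))) = Mul(Rational(1, 6), Pow(Add(5, U), Rational(1, 2))))
Pow(Function('a')(Function('G')(Add(6, -2))), -1) = Pow(Mul(Rational(1, 6), Pow(Add(5, Add(6, -2)), Rational(1, 2))), -1) = Pow(Mul(Rational(1, 6), Pow(Add(5, 4), Rational(1, 2))), -1) = Pow(Mul(Rational(1, 6), Pow(9, Rational(1, 2))), -1) = Pow(Mul(Rational(1, 6), 3), -1) = Pow(Rational(1, 2), -1) = 2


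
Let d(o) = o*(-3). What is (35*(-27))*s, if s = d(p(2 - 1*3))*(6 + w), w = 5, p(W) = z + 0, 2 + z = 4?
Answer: 62370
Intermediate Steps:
z = 2 (z = -2 + 4 = 2)
p(W) = 2 (p(W) = 2 + 0 = 2)
d(o) = -3*o
s = -66 (s = (-3*2)*(6 + 5) = -6*11 = -66)
(35*(-27))*s = (35*(-27))*(-66) = -945*(-66) = 62370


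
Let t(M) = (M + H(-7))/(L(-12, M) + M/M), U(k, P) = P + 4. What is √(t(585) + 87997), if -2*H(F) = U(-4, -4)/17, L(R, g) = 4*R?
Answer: √194357878/47 ≈ 296.62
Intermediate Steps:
U(k, P) = 4 + P
H(F) = 0 (H(F) = -(4 - 4)/(2*17) = -0/17 = -½*0 = 0)
t(M) = -M/47 (t(M) = (M + 0)/(4*(-12) + M/M) = M/(-48 + 1) = M/(-47) = M*(-1/47) = -M/47)
√(t(585) + 87997) = √(-1/47*585 + 87997) = √(-585/47 + 87997) = √(4135274/47) = √194357878/47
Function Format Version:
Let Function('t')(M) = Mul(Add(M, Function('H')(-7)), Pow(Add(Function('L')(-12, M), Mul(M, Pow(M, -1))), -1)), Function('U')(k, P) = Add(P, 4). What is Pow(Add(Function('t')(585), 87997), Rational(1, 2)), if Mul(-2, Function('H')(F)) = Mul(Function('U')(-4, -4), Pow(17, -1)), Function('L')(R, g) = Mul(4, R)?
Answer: Mul(Rational(1, 47), Pow(194357878, Rational(1, 2))) ≈ 296.62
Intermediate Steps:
Function('U')(k, P) = Add(4, P)
Function('H')(F) = 0 (Function('H')(F) = Mul(Rational(-1, 2), Mul(Add(4, -4), Pow(17, -1))) = Mul(Rational(-1, 2), Mul(0, Rational(1, 17))) = Mul(Rational(-1, 2), 0) = 0)
Function('t')(M) = Mul(Rational(-1, 47), M) (Function('t')(M) = Mul(Add(M, 0), Pow(Add(Mul(4, -12), Mul(M, Pow(M, -1))), -1)) = Mul(M, Pow(Add(-48, 1), -1)) = Mul(M, Pow(-47, -1)) = Mul(M, Rational(-1, 47)) = Mul(Rational(-1, 47), M))
Pow(Add(Function('t')(585), 87997), Rational(1, 2)) = Pow(Add(Mul(Rational(-1, 47), 585), 87997), Rational(1, 2)) = Pow(Add(Rational(-585, 47), 87997), Rational(1, 2)) = Pow(Rational(4135274, 47), Rational(1, 2)) = Mul(Rational(1, 47), Pow(194357878, Rational(1, 2)))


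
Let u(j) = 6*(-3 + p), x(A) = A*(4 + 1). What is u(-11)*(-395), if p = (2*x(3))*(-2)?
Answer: 149310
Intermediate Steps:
x(A) = 5*A (x(A) = A*5 = 5*A)
p = -60 (p = (2*(5*3))*(-2) = (2*15)*(-2) = 30*(-2) = -60)
u(j) = -378 (u(j) = 6*(-3 - 60) = 6*(-63) = -378)
u(-11)*(-395) = -378*(-395) = 149310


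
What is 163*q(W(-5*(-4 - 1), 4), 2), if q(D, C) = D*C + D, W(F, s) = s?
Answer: 1956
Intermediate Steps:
q(D, C) = D + C*D (q(D, C) = C*D + D = D + C*D)
163*q(W(-5*(-4 - 1), 4), 2) = 163*(4*(1 + 2)) = 163*(4*3) = 163*12 = 1956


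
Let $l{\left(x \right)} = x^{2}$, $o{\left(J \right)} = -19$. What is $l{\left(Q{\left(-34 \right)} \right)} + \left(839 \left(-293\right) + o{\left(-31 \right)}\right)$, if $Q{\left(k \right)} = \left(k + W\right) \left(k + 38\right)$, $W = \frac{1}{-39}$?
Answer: $- \frac{345756902}{1521} \approx -2.2732 \cdot 10^{5}$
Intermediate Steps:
$W = - \frac{1}{39} \approx -0.025641$
$Q{\left(k \right)} = \left(38 + k\right) \left(- \frac{1}{39} + k\right)$ ($Q{\left(k \right)} = \left(k - \frac{1}{39}\right) \left(k + 38\right) = \left(- \frac{1}{39} + k\right) \left(38 + k\right) = \left(38 + k\right) \left(- \frac{1}{39} + k\right)$)
$l{\left(Q{\left(-34 \right)} \right)} + \left(839 \left(-293\right) + o{\left(-31 \right)}\right) = \left(- \frac{38}{39} + \left(-34\right)^{2} + \frac{1481}{39} \left(-34\right)\right)^{2} + \left(839 \left(-293\right) - 19\right) = \left(- \frac{38}{39} + 1156 - \frac{50354}{39}\right)^{2} - 245846 = \left(- \frac{5308}{39}\right)^{2} - 245846 = \frac{28174864}{1521} - 245846 = - \frac{345756902}{1521}$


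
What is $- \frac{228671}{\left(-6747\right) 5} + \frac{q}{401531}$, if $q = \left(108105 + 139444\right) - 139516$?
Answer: $\frac{7343306812}{1041972945} \approx 7.0475$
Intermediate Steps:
$q = 108033$ ($q = 247549 - 139516 = 108033$)
$- \frac{228671}{\left(-6747\right) 5} + \frac{q}{401531} = - \frac{228671}{\left(-6747\right) 5} + \frac{108033}{401531} = - \frac{228671}{-33735} + 108033 \cdot \frac{1}{401531} = \left(-228671\right) \left(- \frac{1}{33735}\right) + \frac{108033}{401531} = \frac{228671}{33735} + \frac{108033}{401531} = \frac{7343306812}{1041972945}$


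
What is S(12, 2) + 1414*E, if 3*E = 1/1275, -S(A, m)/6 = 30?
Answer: -687086/3825 ≈ -179.63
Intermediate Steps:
S(A, m) = -180 (S(A, m) = -6*30 = -180)
E = 1/3825 (E = (⅓)/1275 = (⅓)*(1/1275) = 1/3825 ≈ 0.00026144)
S(12, 2) + 1414*E = -180 + 1414*(1/3825) = -180 + 1414/3825 = -687086/3825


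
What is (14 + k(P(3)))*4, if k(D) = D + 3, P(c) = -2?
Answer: 60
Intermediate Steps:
k(D) = 3 + D
(14 + k(P(3)))*4 = (14 + (3 - 2))*4 = (14 + 1)*4 = 15*4 = 60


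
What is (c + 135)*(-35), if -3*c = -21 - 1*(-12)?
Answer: -4830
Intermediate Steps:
c = 3 (c = -(-21 - 1*(-12))/3 = -(-21 + 12)/3 = -1/3*(-9) = 3)
(c + 135)*(-35) = (3 + 135)*(-35) = 138*(-35) = -4830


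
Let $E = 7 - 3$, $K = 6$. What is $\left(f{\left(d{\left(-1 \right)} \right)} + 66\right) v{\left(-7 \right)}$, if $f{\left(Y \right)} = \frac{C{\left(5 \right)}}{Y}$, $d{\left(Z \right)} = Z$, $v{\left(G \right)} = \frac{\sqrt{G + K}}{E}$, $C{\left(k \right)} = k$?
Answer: $\frac{61 i}{4} \approx 15.25 i$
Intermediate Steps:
$E = 4$
$v{\left(G \right)} = \frac{\sqrt{6 + G}}{4}$ ($v{\left(G \right)} = \frac{\sqrt{G + 6}}{4} = \sqrt{6 + G} \frac{1}{4} = \frac{\sqrt{6 + G}}{4}$)
$f{\left(Y \right)} = \frac{5}{Y}$
$\left(f{\left(d{\left(-1 \right)} \right)} + 66\right) v{\left(-7 \right)} = \left(\frac{5}{-1} + 66\right) \frac{\sqrt{6 - 7}}{4} = \left(5 \left(-1\right) + 66\right) \frac{\sqrt{-1}}{4} = \left(-5 + 66\right) \frac{i}{4} = 61 \frac{i}{4} = \frac{61 i}{4}$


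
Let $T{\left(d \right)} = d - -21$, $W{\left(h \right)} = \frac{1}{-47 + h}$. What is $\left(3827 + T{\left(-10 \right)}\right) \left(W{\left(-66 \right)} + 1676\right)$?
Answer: $\frac{726867306}{113} \approx 6.4325 \cdot 10^{6}$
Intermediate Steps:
$T{\left(d \right)} = 21 + d$ ($T{\left(d \right)} = d + 21 = 21 + d$)
$\left(3827 + T{\left(-10 \right)}\right) \left(W{\left(-66 \right)} + 1676\right) = \left(3827 + \left(21 - 10\right)\right) \left(\frac{1}{-47 - 66} + 1676\right) = \left(3827 + 11\right) \left(\frac{1}{-113} + 1676\right) = 3838 \left(- \frac{1}{113} + 1676\right) = 3838 \cdot \frac{189387}{113} = \frac{726867306}{113}$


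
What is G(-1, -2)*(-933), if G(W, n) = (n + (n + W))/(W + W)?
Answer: -4665/2 ≈ -2332.5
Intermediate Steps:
G(W, n) = (W + 2*n)/(2*W) (G(W, n) = (n + (W + n))/((2*W)) = (W + 2*n)*(1/(2*W)) = (W + 2*n)/(2*W))
G(-1, -2)*(-933) = ((-2 + (1/2)*(-1))/(-1))*(-933) = -(-2 - 1/2)*(-933) = -1*(-5/2)*(-933) = (5/2)*(-933) = -4665/2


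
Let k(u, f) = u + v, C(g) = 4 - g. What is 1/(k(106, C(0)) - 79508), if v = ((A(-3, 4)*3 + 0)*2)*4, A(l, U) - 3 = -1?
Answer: -1/79354 ≈ -1.2602e-5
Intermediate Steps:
A(l, U) = 2 (A(l, U) = 3 - 1 = 2)
v = 48 (v = ((2*3 + 0)*2)*4 = ((6 + 0)*2)*4 = (6*2)*4 = 12*4 = 48)
k(u, f) = 48 + u (k(u, f) = u + 48 = 48 + u)
1/(k(106, C(0)) - 79508) = 1/((48 + 106) - 79508) = 1/(154 - 79508) = 1/(-79354) = -1/79354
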